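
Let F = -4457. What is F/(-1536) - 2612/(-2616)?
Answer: 652981/167424 ≈ 3.9002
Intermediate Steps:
F/(-1536) - 2612/(-2616) = -4457/(-1536) - 2612/(-2616) = -4457*(-1/1536) - 2612*(-1/2616) = 4457/1536 + 653/654 = 652981/167424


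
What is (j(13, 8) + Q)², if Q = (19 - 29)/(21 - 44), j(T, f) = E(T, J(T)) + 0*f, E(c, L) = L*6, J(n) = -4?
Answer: 293764/529 ≈ 555.32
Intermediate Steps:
E(c, L) = 6*L
j(T, f) = -24 (j(T, f) = 6*(-4) + 0*f = -24 + 0 = -24)
Q = 10/23 (Q = -10/(-23) = -10*(-1/23) = 10/23 ≈ 0.43478)
(j(13, 8) + Q)² = (-24 + 10/23)² = (-542/23)² = 293764/529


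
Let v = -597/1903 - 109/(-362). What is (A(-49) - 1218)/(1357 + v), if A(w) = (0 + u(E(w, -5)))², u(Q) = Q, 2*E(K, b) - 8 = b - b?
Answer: -828040972/934809615 ≈ -0.88579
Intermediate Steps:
E(K, b) = 4 (E(K, b) = 4 + (b - b)/2 = 4 + (½)*0 = 4 + 0 = 4)
A(w) = 16 (A(w) = (0 + 4)² = 4² = 16)
v = -8687/688886 (v = -597*1/1903 - 109*(-1/362) = -597/1903 + 109/362 = -8687/688886 ≈ -0.012610)
(A(-49) - 1218)/(1357 + v) = (16 - 1218)/(1357 - 8687/688886) = -1202/934809615/688886 = -1202*688886/934809615 = -828040972/934809615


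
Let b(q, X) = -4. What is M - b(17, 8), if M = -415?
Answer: -411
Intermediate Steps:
M - b(17, 8) = -415 - 1*(-4) = -415 + 4 = -411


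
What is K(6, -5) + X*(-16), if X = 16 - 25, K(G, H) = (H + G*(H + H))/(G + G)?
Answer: 1663/12 ≈ 138.58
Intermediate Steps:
K(G, H) = (H + 2*G*H)/(2*G) (K(G, H) = (H + G*(2*H))/((2*G)) = (H + 2*G*H)*(1/(2*G)) = (H + 2*G*H)/(2*G))
X = -9
K(6, -5) + X*(-16) = (-5 + (½)*(-5)/6) - 9*(-16) = (-5 + (½)*(-5)*(⅙)) + 144 = (-5 - 5/12) + 144 = -65/12 + 144 = 1663/12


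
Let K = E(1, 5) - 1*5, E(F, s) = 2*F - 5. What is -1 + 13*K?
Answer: -105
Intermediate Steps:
E(F, s) = -5 + 2*F
K = -8 (K = (-5 + 2*1) - 1*5 = (-5 + 2) - 5 = -3 - 5 = -8)
-1 + 13*K = -1 + 13*(-8) = -1 - 104 = -105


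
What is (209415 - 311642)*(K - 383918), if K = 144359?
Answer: 24489397893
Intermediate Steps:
(209415 - 311642)*(K - 383918) = (209415 - 311642)*(144359 - 383918) = -102227*(-239559) = 24489397893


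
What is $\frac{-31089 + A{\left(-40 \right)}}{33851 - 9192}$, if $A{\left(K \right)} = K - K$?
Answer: $- \frac{31089}{24659} \approx -1.2608$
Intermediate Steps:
$A{\left(K \right)} = 0$
$\frac{-31089 + A{\left(-40 \right)}}{33851 - 9192} = \frac{-31089 + 0}{33851 - 9192} = - \frac{31089}{24659}$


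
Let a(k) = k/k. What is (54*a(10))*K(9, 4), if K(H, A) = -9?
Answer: -486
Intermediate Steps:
a(k) = 1
(54*a(10))*K(9, 4) = (54*1)*(-9) = 54*(-9) = -486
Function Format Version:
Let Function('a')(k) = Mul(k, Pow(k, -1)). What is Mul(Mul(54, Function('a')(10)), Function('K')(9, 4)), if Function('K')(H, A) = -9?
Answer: -486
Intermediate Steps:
Function('a')(k) = 1
Mul(Mul(54, Function('a')(10)), Function('K')(9, 4)) = Mul(Mul(54, 1), -9) = Mul(54, -9) = -486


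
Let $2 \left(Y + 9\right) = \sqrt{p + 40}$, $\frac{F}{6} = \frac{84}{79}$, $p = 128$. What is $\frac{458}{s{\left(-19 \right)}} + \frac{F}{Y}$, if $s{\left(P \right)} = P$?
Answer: $- \frac{499094}{19513} - \frac{168 \sqrt{42}}{1027} \approx -26.638$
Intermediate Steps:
$F = \frac{504}{79}$ ($F = 6 \cdot \frac{84}{79} = \frac{504}{79} \approx 6.3797$)
$Y = -9 + \sqrt{42}$ ($Y = -9 + \frac{\sqrt{128 + 40}}{2} = -9 + \frac{\sqrt{168}}{2} = -9 + \frac{2 \sqrt{42}}{2} = -9 + \sqrt{42} \approx -2.5193$)
$\frac{458}{s{\left(-19 \right)}} + \frac{F}{Y} = \frac{458}{-19} + \frac{504}{79 \left(-9 + \sqrt{42}\right)} = 458 \left(- \frac{1}{19}\right) + \frac{504}{79 \left(-9 + \sqrt{42}\right)} = - \frac{458}{19} + \frac{504}{79 \left(-9 + \sqrt{42}\right)}$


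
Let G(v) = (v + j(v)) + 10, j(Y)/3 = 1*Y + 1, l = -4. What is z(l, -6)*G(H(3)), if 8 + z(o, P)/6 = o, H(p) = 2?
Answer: -1512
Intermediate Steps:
z(o, P) = -48 + 6*o
j(Y) = 3 + 3*Y (j(Y) = 3*(1*Y + 1) = 3*(Y + 1) = 3*(1 + Y) = 3 + 3*Y)
G(v) = 13 + 4*v (G(v) = (v + (3 + 3*v)) + 10 = (3 + 4*v) + 10 = 13 + 4*v)
z(l, -6)*G(H(3)) = (-48 + 6*(-4))*(13 + 4*2) = (-48 - 24)*(13 + 8) = -72*21 = -1512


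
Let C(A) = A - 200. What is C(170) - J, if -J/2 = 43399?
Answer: 86768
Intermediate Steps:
C(A) = -200 + A
J = -86798 (J = -2*43399 = -86798)
C(170) - J = (-200 + 170) - 1*(-86798) = -30 + 86798 = 86768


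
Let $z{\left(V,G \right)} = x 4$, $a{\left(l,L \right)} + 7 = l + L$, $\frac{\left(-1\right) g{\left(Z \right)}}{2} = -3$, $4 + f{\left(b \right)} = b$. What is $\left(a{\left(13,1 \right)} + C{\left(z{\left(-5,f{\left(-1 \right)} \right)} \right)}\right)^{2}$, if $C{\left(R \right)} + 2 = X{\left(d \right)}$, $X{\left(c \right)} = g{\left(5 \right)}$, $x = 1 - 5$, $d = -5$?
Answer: $121$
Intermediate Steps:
$f{\left(b \right)} = -4 + b$
$x = -4$
$g{\left(Z \right)} = 6$ ($g{\left(Z \right)} = \left(-2\right) \left(-3\right) = 6$)
$X{\left(c \right)} = 6$
$a{\left(l,L \right)} = -7 + L + l$ ($a{\left(l,L \right)} = -7 + \left(l + L\right) = -7 + \left(L + l\right) = -7 + L + l$)
$z{\left(V,G \right)} = -16$ ($z{\left(V,G \right)} = \left(-4\right) 4 = -16$)
$C{\left(R \right)} = 4$ ($C{\left(R \right)} = -2 + 6 = 4$)
$\left(a{\left(13,1 \right)} + C{\left(z{\left(-5,f{\left(-1 \right)} \right)} \right)}\right)^{2} = \left(\left(-7 + 1 + 13\right) + 4\right)^{2} = \left(7 + 4\right)^{2} = 11^{2} = 121$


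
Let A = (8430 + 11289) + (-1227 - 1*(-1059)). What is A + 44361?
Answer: 63912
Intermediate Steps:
A = 19551 (A = 19719 + (-1227 + 1059) = 19719 - 168 = 19551)
A + 44361 = 19551 + 44361 = 63912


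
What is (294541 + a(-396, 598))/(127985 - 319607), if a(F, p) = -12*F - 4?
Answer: -99763/63874 ≈ -1.5619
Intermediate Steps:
a(F, p) = -4 - 12*F
(294541 + a(-396, 598))/(127985 - 319607) = (294541 + (-4 - 12*(-396)))/(127985 - 319607) = (294541 + (-4 + 4752))/(-191622) = (294541 + 4748)*(-1/191622) = 299289*(-1/191622) = -99763/63874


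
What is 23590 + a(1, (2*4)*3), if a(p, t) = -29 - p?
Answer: 23560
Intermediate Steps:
23590 + a(1, (2*4)*3) = 23590 + (-29 - 1*1) = 23590 + (-29 - 1) = 23590 - 30 = 23560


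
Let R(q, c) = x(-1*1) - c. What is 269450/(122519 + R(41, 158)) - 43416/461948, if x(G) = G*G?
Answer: 46987153/22288991 ≈ 2.1081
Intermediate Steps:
x(G) = G²
R(q, c) = 1 - c (R(q, c) = (-1*1)² - c = (-1)² - c = 1 - c)
269450/(122519 + R(41, 158)) - 43416/461948 = 269450/(122519 + (1 - 1*158)) - 43416/461948 = 269450/(122519 + (1 - 158)) - 43416*1/461948 = 269450/(122519 - 157) - 10854/115487 = 269450/122362 - 10854/115487 = 269450*(1/122362) - 10854/115487 = 425/193 - 10854/115487 = 46987153/22288991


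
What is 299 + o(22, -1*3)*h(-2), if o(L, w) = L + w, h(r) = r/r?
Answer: 318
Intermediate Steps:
h(r) = 1
299 + o(22, -1*3)*h(-2) = 299 + (22 - 1*3)*1 = 299 + (22 - 3)*1 = 299 + 19*1 = 299 + 19 = 318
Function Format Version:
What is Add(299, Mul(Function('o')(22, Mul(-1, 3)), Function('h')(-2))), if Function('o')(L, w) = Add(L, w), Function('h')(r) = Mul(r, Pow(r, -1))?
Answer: 318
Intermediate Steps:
Function('h')(r) = 1
Add(299, Mul(Function('o')(22, Mul(-1, 3)), Function('h')(-2))) = Add(299, Mul(Add(22, Mul(-1, 3)), 1)) = Add(299, Mul(Add(22, -3), 1)) = Add(299, Mul(19, 1)) = Add(299, 19) = 318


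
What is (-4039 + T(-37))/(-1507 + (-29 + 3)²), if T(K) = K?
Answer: 4076/831 ≈ 4.9049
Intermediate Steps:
(-4039 + T(-37))/(-1507 + (-29 + 3)²) = (-4039 - 37)/(-1507 + (-29 + 3)²) = -4076/(-1507 + (-26)²) = -4076/(-1507 + 676) = -4076/(-831) = -4076*(-1/831) = 4076/831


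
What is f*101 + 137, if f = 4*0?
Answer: 137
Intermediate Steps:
f = 0
f*101 + 137 = 0*101 + 137 = 0 + 137 = 137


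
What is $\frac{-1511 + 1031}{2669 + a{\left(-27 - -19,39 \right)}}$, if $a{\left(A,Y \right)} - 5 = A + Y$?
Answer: $- \frac{96}{541} \approx -0.17745$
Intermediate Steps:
$a{\left(A,Y \right)} = 5 + A + Y$ ($a{\left(A,Y \right)} = 5 + \left(A + Y\right) = 5 + A + Y$)
$\frac{-1511 + 1031}{2669 + a{\left(-27 - -19,39 \right)}} = \frac{-1511 + 1031}{2669 + \left(5 - 8 + 39\right)} = - \frac{480}{2669 + \left(5 + \left(-27 + 19\right) + 39\right)} = - \frac{480}{2669 + \left(5 - 8 + 39\right)} = - \frac{480}{2669 + 36} = - \frac{480}{2705} = \left(-480\right) \frac{1}{2705} = - \frac{96}{541}$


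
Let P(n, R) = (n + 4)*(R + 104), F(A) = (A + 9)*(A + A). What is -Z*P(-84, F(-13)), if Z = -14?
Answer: -232960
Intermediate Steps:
F(A) = 2*A*(9 + A) (F(A) = (9 + A)*(2*A) = 2*A*(9 + A))
P(n, R) = (4 + n)*(104 + R)
-Z*P(-84, F(-13)) = -(-14)*(416 + 4*(2*(-13)*(9 - 13)) + 104*(-84) + (2*(-13)*(9 - 13))*(-84)) = -(-14)*(416 + 4*(2*(-13)*(-4)) - 8736 + (2*(-13)*(-4))*(-84)) = -(-14)*(416 + 4*104 - 8736 + 104*(-84)) = -(-14)*(416 + 416 - 8736 - 8736) = -(-14)*(-16640) = -1*232960 = -232960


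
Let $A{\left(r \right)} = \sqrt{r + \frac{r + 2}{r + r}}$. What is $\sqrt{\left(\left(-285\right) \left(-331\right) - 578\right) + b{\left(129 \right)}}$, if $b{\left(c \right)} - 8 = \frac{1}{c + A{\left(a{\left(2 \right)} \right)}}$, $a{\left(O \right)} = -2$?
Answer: $\sqrt{\frac{12095686 + 93765 i \sqrt{2}}{129 + i \sqrt{2}}} \approx 306.21 - 1.0 \cdot 10^{-7} i$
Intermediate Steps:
$A{\left(r \right)} = \sqrt{r + \frac{2 + r}{2 r}}$
$b{\left(c \right)} = 8 + \frac{1}{c + i \sqrt{2}}$ ($b{\left(c \right)} = 8 + \frac{1}{c + \frac{\sqrt{2 + 4 \left(-2\right) + \frac{4}{-2}}}{2}} = 8 + \frac{1}{c + \frac{\sqrt{2 - 8 + 4 \left(- \frac{1}{2}\right)}}{2}} = 8 + \frac{1}{c + \frac{\sqrt{2 - 8 - 2}}{2}} = 8 + \frac{1}{c + \frac{\sqrt{-8}}{2}} = 8 + \frac{1}{c + \frac{2 i \sqrt{2}}{2}} = 8 + \frac{1}{c + i \sqrt{2}}$)
$\sqrt{\left(\left(-285\right) \left(-331\right) - 578\right) + b{\left(129 \right)}} = \sqrt{\left(\left(-285\right) \left(-331\right) - 578\right) + \frac{1 + 8 \cdot 129 + 8 i \sqrt{2}}{129 + i \sqrt{2}}} = \sqrt{\left(94335 - 578\right) + \frac{1 + 1032 + 8 i \sqrt{2}}{129 + i \sqrt{2}}} = \sqrt{93757 + \frac{1033 + 8 i \sqrt{2}}{129 + i \sqrt{2}}}$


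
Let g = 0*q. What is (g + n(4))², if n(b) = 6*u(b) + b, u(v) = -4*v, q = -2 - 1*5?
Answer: 8464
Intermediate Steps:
q = -7 (q = -2 - 5 = -7)
n(b) = -23*b (n(b) = 6*(-4*b) + b = -24*b + b = -23*b)
g = 0 (g = 0*(-7) = 0)
(g + n(4))² = (0 - 23*4)² = (0 - 92)² = (-92)² = 8464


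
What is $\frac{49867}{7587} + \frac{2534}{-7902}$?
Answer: $\frac{20823532}{3330693} \approx 6.252$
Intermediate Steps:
$\frac{49867}{7587} + \frac{2534}{-7902} = 49867 \cdot \frac{1}{7587} + 2534 \left(- \frac{1}{7902}\right) = \frac{49867}{7587} - \frac{1267}{3951} = \frac{20823532}{3330693}$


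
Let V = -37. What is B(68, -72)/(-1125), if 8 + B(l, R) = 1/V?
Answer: 33/4625 ≈ 0.0071351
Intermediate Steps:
B(l, R) = -297/37 (B(l, R) = -8 + 1/(-37) = -8 - 1/37 = -297/37)
B(68, -72)/(-1125) = -297/37/(-1125) = -297/37*(-1/1125) = 33/4625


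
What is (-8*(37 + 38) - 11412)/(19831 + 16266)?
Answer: -12012/36097 ≈ -0.33277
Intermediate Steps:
(-8*(37 + 38) - 11412)/(19831 + 16266) = (-8*75 - 11412)/36097 = (-600 - 11412)*(1/36097) = -12012*1/36097 = -12012/36097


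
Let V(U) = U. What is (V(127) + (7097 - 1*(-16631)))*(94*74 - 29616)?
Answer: -540554300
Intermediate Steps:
(V(127) + (7097 - 1*(-16631)))*(94*74 - 29616) = (127 + (7097 - 1*(-16631)))*(94*74 - 29616) = (127 + (7097 + 16631))*(6956 - 29616) = (127 + 23728)*(-22660) = 23855*(-22660) = -540554300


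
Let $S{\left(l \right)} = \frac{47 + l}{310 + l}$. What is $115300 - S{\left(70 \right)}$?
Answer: $\frac{43813883}{380} \approx 1.153 \cdot 10^{5}$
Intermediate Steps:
$S{\left(l \right)} = \frac{47 + l}{310 + l}$
$115300 - S{\left(70 \right)} = 115300 - \frac{47 + 70}{310 + 70} = 115300 - \frac{1}{380} \cdot 117 = 115300 - \frac{117}{380} = \frac{43813883}{380}$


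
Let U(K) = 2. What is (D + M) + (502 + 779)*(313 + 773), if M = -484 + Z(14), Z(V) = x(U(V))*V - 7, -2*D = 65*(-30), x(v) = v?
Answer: 1391678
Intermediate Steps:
D = 975 (D = -65*(-30)/2 = -1/2*(-1950) = 975)
Z(V) = -7 + 2*V (Z(V) = 2*V - 7 = -7 + 2*V)
M = -463 (M = -484 + (-7 + 2*14) = -484 + (-7 + 28) = -484 + 21 = -463)
(D + M) + (502 + 779)*(313 + 773) = (975 - 463) + (502 + 779)*(313 + 773) = 512 + 1281*1086 = 512 + 1391166 = 1391678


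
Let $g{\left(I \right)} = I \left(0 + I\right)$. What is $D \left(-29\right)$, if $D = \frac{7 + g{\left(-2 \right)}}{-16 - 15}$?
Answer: $\frac{319}{31} \approx 10.29$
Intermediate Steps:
$g{\left(I \right)} = I^{2}$ ($g{\left(I \right)} = I I = I^{2}$)
$D = - \frac{11}{31}$ ($D = \frac{7 + \left(-2\right)^{2}}{-16 - 15} = \frac{7 + 4}{-31} = 11 \left(- \frac{1}{31}\right) = - \frac{11}{31} \approx -0.35484$)
$D \left(-29\right) = \left(- \frac{11}{31}\right) \left(-29\right) = \frac{319}{31}$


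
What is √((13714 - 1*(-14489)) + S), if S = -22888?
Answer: √5315 ≈ 72.904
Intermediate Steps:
√((13714 - 1*(-14489)) + S) = √((13714 - 1*(-14489)) - 22888) = √((13714 + 14489) - 22888) = √(28203 - 22888) = √5315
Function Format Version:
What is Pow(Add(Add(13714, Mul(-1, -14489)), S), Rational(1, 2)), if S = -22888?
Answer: Pow(5315, Rational(1, 2)) ≈ 72.904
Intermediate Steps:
Pow(Add(Add(13714, Mul(-1, -14489)), S), Rational(1, 2)) = Pow(Add(Add(13714, Mul(-1, -14489)), -22888), Rational(1, 2)) = Pow(Add(Add(13714, 14489), -22888), Rational(1, 2)) = Pow(Add(28203, -22888), Rational(1, 2)) = Pow(5315, Rational(1, 2))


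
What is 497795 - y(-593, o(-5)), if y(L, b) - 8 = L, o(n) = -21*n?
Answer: 498380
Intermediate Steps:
y(L, b) = 8 + L
497795 - y(-593, o(-5)) = 497795 - (8 - 593) = 497795 - 1*(-585) = 497795 + 585 = 498380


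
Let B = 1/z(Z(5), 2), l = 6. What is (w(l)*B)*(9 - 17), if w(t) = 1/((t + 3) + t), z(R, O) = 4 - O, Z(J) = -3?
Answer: -4/15 ≈ -0.26667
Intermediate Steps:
B = ½ (B = 1/(4 - 1*2) = 1/(4 - 2) = 1/2 = ½ ≈ 0.50000)
w(t) = 1/(3 + 2*t) (w(t) = 1/((3 + t) + t) = 1/(3 + 2*t))
(w(l)*B)*(9 - 17) = ((½)/(3 + 2*6))*(9 - 17) = ((½)/(3 + 12))*(-8) = ((½)/15)*(-8) = ((1/15)*(½))*(-8) = (1/30)*(-8) = -4/15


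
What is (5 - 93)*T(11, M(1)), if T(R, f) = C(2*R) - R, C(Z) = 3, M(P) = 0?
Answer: 704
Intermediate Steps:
T(R, f) = 3 - R
(5 - 93)*T(11, M(1)) = (5 - 93)*(3 - 1*11) = -88*(3 - 11) = -88*(-8) = 704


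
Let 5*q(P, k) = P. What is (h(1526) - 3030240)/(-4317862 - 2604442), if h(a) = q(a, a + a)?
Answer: 7574837/17305760 ≈ 0.43771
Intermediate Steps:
q(P, k) = P/5
h(a) = a/5
(h(1526) - 3030240)/(-4317862 - 2604442) = ((⅕)*1526 - 3030240)/(-4317862 - 2604442) = (1526/5 - 3030240)/(-6922304) = -15149674/5*(-1/6922304) = 7574837/17305760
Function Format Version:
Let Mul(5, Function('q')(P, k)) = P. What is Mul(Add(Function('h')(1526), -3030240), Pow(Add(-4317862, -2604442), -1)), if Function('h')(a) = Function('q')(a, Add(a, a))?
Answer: Rational(7574837, 17305760) ≈ 0.43771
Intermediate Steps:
Function('q')(P, k) = Mul(Rational(1, 5), P)
Function('h')(a) = Mul(Rational(1, 5), a)
Mul(Add(Function('h')(1526), -3030240), Pow(Add(-4317862, -2604442), -1)) = Mul(Add(Mul(Rational(1, 5), 1526), -3030240), Pow(Add(-4317862, -2604442), -1)) = Mul(Add(Rational(1526, 5), -3030240), Pow(-6922304, -1)) = Mul(Rational(-15149674, 5), Rational(-1, 6922304)) = Rational(7574837, 17305760)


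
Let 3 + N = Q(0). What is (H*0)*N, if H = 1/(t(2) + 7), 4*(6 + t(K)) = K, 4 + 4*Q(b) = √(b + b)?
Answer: 0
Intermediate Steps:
Q(b) = -1 + √2*√b/4 (Q(b) = -1 + √(b + b)/4 = -1 + √(2*b)/4 = -1 + (√2*√b)/4 = -1 + √2*√b/4)
t(K) = -6 + K/4
N = -4 (N = -3 + (-1 + √2*√0/4) = -3 + (-1 + (¼)*√2*0) = -3 + (-1 + 0) = -3 - 1 = -4)
H = ⅔ (H = 1/((-6 + (¼)*2) + 7) = 1/((-6 + ½) + 7) = 1/(-11/2 + 7) = 1/(3/2) = ⅔ ≈ 0.66667)
(H*0)*N = ((⅔)*0)*(-4) = 0*(-4) = 0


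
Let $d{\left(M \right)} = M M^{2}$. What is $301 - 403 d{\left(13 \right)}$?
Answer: $-885090$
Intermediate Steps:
$d{\left(M \right)} = M^{3}$
$301 - 403 d{\left(13 \right)} = 301 - 403 \cdot 13^{3} = 301 - 885391 = -885090$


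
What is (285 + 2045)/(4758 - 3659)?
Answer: 2330/1099 ≈ 2.1201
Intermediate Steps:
(285 + 2045)/(4758 - 3659) = 2330/1099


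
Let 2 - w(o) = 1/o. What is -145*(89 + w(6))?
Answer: -79025/6 ≈ -13171.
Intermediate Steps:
w(o) = 2 - 1/o
-145*(89 + w(6)) = -145*(89 + (2 - 1/6)) = -145*(89 + (2 - 1*⅙)) = -145*(89 + (2 - ⅙)) = -145*(89 + 11/6) = -145*545/6 = -79025/6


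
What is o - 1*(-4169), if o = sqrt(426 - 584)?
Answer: 4169 + I*sqrt(158) ≈ 4169.0 + 12.57*I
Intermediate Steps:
o = I*sqrt(158) (o = sqrt(-158) = I*sqrt(158) ≈ 12.57*I)
o - 1*(-4169) = I*sqrt(158) - 1*(-4169) = I*sqrt(158) + 4169 = 4169 + I*sqrt(158)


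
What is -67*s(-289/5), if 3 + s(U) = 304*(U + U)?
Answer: 11773709/5 ≈ 2.3547e+6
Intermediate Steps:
s(U) = -3 + 608*U (s(U) = -3 + 304*(U + U) = -3 + 304*(2*U) = -3 + 608*U)
-67*s(-289/5) = -67*(-3 + 608*(-289/5)) = -67*(-3 - 175712/5) = -67*(-175727/5) = 11773709/5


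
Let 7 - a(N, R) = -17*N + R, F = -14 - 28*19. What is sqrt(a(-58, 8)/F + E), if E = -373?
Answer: I*sqrt(250926)/26 ≈ 19.266*I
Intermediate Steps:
F = -546 (F = -14 - 532 = -546)
a(N, R) = 7 - R + 17*N (a(N, R) = 7 - (-17*N + R) = 7 - (R - 17*N) = 7 + (-R + 17*N) = 7 - R + 17*N)
sqrt(a(-58, 8)/F + E) = sqrt((7 - 1*8 + 17*(-58))/(-546) - 373) = sqrt((7 - 8 - 986)*(-1/546) - 373) = sqrt(-987*(-1/546) - 373) = sqrt(47/26 - 373) = sqrt(-9651/26) = I*sqrt(250926)/26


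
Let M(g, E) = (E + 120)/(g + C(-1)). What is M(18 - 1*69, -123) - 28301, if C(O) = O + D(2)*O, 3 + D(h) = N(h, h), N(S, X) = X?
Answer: -481116/17 ≈ -28301.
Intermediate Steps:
D(h) = -3 + h
C(O) = 0 (C(O) = O + (-3 + 2)*O = O - O = 0)
M(g, E) = (120 + E)/g (M(g, E) = (E + 120)/(g + 0) = (120 + E)/g)
M(18 - 1*69, -123) - 28301 = (120 - 123)/(18 - 1*69) - 28301 = -3/(18 - 69) - 28301 = -3/(-51) - 28301 = -1/51*(-3) - 28301 = 1/17 - 28301 = -481116/17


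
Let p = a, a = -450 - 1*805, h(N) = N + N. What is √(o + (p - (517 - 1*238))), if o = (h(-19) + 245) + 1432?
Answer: √105 ≈ 10.247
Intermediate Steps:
h(N) = 2*N
a = -1255 (a = -450 - 805 = -1255)
p = -1255
o = 1639 (o = (2*(-19) + 245) + 1432 = (-38 + 245) + 1432 = 207 + 1432 = 1639)
√(o + (p - (517 - 1*238))) = √(1639 + (-1255 - (517 - 1*238))) = √(1639 + (-1255 - (517 - 238))) = √(1639 + (-1255 - 1*279)) = √(1639 + (-1255 - 279)) = √(1639 - 1534) = √105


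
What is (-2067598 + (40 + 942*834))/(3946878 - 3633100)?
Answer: -640965/156889 ≈ -4.0855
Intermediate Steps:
(-2067598 + (40 + 942*834))/(3946878 - 3633100) = (-2067598 + (40 + 785628))/313778 = (-2067598 + 785668)*(1/313778) = -1281930*1/313778 = -640965/156889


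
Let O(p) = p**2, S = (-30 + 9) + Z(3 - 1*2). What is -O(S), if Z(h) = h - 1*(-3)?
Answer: -289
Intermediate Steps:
Z(h) = 3 + h (Z(h) = h + 3 = 3 + h)
S = -17 (S = (-30 + 9) + (3 + (3 - 1*2)) = -21 + (3 + (3 - 2)) = -21 + (3 + 1) = -21 + 4 = -17)
-O(S) = -1*(-17)**2 = -1*289 = -289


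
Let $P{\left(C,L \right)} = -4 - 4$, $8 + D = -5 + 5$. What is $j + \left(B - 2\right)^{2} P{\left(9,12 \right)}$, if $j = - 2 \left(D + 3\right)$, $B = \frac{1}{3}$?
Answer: $- \frac{110}{9} \approx -12.222$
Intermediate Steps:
$D = -8$ ($D = -8 + \left(-5 + 5\right) = -8 + 0 = -8$)
$B = \frac{1}{3} \approx 0.33333$
$j = 10$ ($j = - 2 \left(-8 + 3\right) = \left(-2\right) \left(-5\right) = 10$)
$P{\left(C,L \right)} = -8$
$j + \left(B - 2\right)^{2} P{\left(9,12 \right)} = 10 + \left(\frac{1}{3} - 2\right)^{2} \left(-8\right) = 10 + \left(- \frac{5}{3}\right)^{2} \left(-8\right) = 10 + \frac{25}{9} \left(-8\right) = 10 - \frac{200}{9} = - \frac{110}{9}$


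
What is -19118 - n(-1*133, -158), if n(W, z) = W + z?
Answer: -18827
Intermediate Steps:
-19118 - n(-1*133, -158) = -19118 - (-1*133 - 158) = -19118 - (-133 - 158) = -19118 - 1*(-291) = -19118 + 291 = -18827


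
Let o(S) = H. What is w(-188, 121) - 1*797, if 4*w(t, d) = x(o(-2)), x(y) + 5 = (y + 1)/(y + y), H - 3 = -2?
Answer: -798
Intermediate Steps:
H = 1 (H = 3 - 2 = 1)
o(S) = 1
x(y) = -5 + (1 + y)/(2*y) (x(y) = -5 + (y + 1)/(y + y) = -5 + (1 + y)/((2*y)) = -5 + (1 + y)*(1/(2*y)) = -5 + (1 + y)/(2*y))
w(t, d) = -1 (w(t, d) = ((½)*(1 - 9*1)/1)/4 = ((½)*1*(1 - 9))/4 = ((½)*1*(-8))/4 = (¼)*(-4) = -1)
w(-188, 121) - 1*797 = -1 - 1*797 = -1 - 797 = -798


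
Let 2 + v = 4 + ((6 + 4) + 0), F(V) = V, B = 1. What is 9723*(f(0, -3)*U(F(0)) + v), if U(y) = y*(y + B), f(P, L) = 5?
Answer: 116676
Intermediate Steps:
U(y) = y*(1 + y) (U(y) = y*(y + 1) = y*(1 + y))
v = 12 (v = -2 + (4 + ((6 + 4) + 0)) = -2 + (4 + (10 + 0)) = -2 + (4 + 10) = -2 + 14 = 12)
9723*(f(0, -3)*U(F(0)) + v) = 9723*(5*(0*(1 + 0)) + 12) = 9723*(5*(0*1) + 12) = 9723*(5*0 + 12) = 9723*(0 + 12) = 9723*12 = 116676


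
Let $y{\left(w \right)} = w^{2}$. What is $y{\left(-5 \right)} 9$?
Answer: $225$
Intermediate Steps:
$y{\left(-5 \right)} 9 = \left(-5\right)^{2} \cdot 9 = 25 \cdot 9 = 225$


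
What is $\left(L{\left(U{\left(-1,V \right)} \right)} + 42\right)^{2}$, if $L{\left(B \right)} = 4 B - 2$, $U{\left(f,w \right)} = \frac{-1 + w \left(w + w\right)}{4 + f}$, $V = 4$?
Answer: $\frac{59536}{9} \approx 6615.1$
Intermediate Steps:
$U{\left(f,w \right)} = \frac{-1 + 2 w^{2}}{4 + f}$ ($U{\left(f,w \right)} = \frac{-1 + w 2 w}{4 + f} = \frac{-1 + 2 w^{2}}{4 + f}$)
$L{\left(B \right)} = -2 + 4 B$
$\left(L{\left(U{\left(-1,V \right)} \right)} + 42\right)^{2} = \left(\left(-2 + 4 \frac{-1 + 2 \cdot 4^{2}}{4 - 1}\right) + 42\right)^{2} = \left(\left(-2 + 4 \frac{-1 + 2 \cdot 16}{3}\right) + 42\right)^{2} = \left(\left(-2 + 4 \frac{-1 + 32}{3}\right) + 42\right)^{2} = \left(\left(-2 + 4 \cdot \frac{1}{3} \cdot 31\right) + 42\right)^{2} = \left(\left(-2 + 4 \cdot \frac{31}{3}\right) + 42\right)^{2} = \left(\left(-2 + \frac{124}{3}\right) + 42\right)^{2} = \left(\frac{118}{3} + 42\right)^{2} = \left(\frac{244}{3}\right)^{2} = \frac{59536}{9}$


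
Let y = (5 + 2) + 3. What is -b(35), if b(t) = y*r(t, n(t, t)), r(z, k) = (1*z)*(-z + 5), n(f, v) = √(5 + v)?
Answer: 10500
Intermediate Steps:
y = 10 (y = 7 + 3 = 10)
r(z, k) = z*(5 - z)
b(t) = 10*t*(5 - t) (b(t) = 10*(t*(5 - t)) = 10*t*(5 - t))
-b(35) = -10*35*(5 - 1*35) = -10*35*(5 - 35) = -10*35*(-30) = -1*(-10500) = 10500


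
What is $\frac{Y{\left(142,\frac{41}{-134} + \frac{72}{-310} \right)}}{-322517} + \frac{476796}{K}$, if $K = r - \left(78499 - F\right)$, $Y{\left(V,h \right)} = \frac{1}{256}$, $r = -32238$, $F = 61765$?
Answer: $- \frac{3280529402097}{336945120512} \approx -9.7361$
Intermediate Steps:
$Y{\left(V,h \right)} = \frac{1}{256}$
$K = -48972$ ($K = -32238 - \left(78499 - 61765\right) = -32238 - 16734 = -48972$)
$\frac{Y{\left(142,\frac{41}{-134} + \frac{72}{-310} \right)}}{-322517} + \frac{476796}{K} = \frac{1}{256 \left(-322517\right)} + \frac{476796}{-48972} = \frac{1}{256} \left(- \frac{1}{322517}\right) + 476796 \left(- \frac{1}{48972}\right) = - \frac{1}{82564352} - \frac{39733}{4081} = - \frac{3280529402097}{336945120512}$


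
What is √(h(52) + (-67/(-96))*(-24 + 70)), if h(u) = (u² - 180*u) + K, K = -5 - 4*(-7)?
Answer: I*√950529/12 ≈ 81.246*I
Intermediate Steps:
K = 23 (K = -5 + 28 = 23)
h(u) = 23 + u² - 180*u (h(u) = (u² - 180*u) + 23 = 23 + u² - 180*u)
√(h(52) + (-67/(-96))*(-24 + 70)) = √((23 + 52² - 180*52) + (-67/(-96))*(-24 + 70)) = √((23 + 2704 - 9360) - 67*(-1/96)*46) = √(-6633 + (67/96)*46) = √(-6633 + 1541/48) = √(-316843/48) = I*√950529/12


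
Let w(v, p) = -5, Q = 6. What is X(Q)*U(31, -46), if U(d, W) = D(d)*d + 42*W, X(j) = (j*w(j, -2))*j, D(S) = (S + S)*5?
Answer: -1382040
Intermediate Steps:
D(S) = 10*S (D(S) = (2*S)*5 = 10*S)
X(j) = -5*j² (X(j) = (j*(-5))*j = (-5*j)*j = -5*j²)
U(d, W) = 10*d² + 42*W (U(d, W) = (10*d)*d + 42*W = 10*d² + 42*W)
X(Q)*U(31, -46) = (-5*6²)*(10*31² + 42*(-46)) = (-5*36)*(10*961 - 1932) = -180*(9610 - 1932) = -180*7678 = -1382040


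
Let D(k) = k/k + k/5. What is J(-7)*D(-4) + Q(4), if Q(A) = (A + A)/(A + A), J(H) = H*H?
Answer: 54/5 ≈ 10.800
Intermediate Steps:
J(H) = H²
D(k) = 1 + k/5 (D(k) = 1 + k*(⅕) = 1 + k/5)
Q(A) = 1 (Q(A) = (2*A)/((2*A)) = (2*A)*(1/(2*A)) = 1)
J(-7)*D(-4) + Q(4) = (-7)²*(1 + (⅕)*(-4)) + 1 = 49*(1 - ⅘) + 1 = 49*(⅕) + 1 = 49/5 + 1 = 54/5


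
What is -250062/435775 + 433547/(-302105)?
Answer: -52894784887/26329961275 ≈ -2.0089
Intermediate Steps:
-250062/435775 + 433547/(-302105) = -250062*1/435775 + 433547*(-1/302105) = -250062/435775 - 433547/302105 = -52894784887/26329961275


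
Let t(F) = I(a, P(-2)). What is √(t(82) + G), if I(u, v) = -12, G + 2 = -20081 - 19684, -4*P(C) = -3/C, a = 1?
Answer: I*√39779 ≈ 199.45*I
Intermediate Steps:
P(C) = 3/(4*C) (P(C) = -(-3)/(4*C) = 3/(4*C))
G = -39767 (G = -2 + (-20081 - 19684) = -2 - 39765 = -39767)
t(F) = -12
√(t(82) + G) = √(-12 - 39767) = √(-39779) = I*√39779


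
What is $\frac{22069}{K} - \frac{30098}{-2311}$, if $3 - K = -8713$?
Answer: $\frac{313335627}{20142676} \approx 15.556$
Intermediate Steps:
$K = 8716$ ($K = 3 - -8713 = 3 + 8713 = 8716$)
$\frac{22069}{K} - \frac{30098}{-2311} = \frac{22069}{8716} - \frac{30098}{-2311} = 22069 \cdot \frac{1}{8716} - - \frac{30098}{2311} = \frac{22069}{8716} + \frac{30098}{2311} = \frac{313335627}{20142676}$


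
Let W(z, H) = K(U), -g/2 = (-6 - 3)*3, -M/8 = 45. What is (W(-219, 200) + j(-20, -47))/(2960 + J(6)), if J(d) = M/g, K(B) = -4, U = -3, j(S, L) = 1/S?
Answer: -243/177200 ≈ -0.0013713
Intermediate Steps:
M = -360 (M = -8*45 = -360)
g = 54 (g = -2*(-6 - 3)*3 = -(-18)*3 = -2*(-27) = 54)
W(z, H) = -4
J(d) = -20/3 (J(d) = -360/54 = -360*1/54 = -20/3)
(W(-219, 200) + j(-20, -47))/(2960 + J(6)) = (-4 + 1/(-20))/(2960 - 20/3) = (-4 - 1/20)/(8860/3) = -81/20*3/8860 = -243/177200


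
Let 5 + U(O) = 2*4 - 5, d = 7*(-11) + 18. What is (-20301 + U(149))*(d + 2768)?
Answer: -55000827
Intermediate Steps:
d = -59 (d = -77 + 18 = -59)
U(O) = -2 (U(O) = -5 + (2*4 - 5) = -5 + (8 - 5) = -5 + 3 = -2)
(-20301 + U(149))*(d + 2768) = (-20301 - 2)*(-59 + 2768) = -20303*2709 = -55000827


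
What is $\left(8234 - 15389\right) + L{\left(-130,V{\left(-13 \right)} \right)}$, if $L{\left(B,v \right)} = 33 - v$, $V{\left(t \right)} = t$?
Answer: $-7109$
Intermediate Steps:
$\left(8234 - 15389\right) + L{\left(-130,V{\left(-13 \right)} \right)} = \left(8234 - 15389\right) + \left(33 - -13\right) = -7155 + \left(33 + 13\right) = -7155 + 46 = -7109$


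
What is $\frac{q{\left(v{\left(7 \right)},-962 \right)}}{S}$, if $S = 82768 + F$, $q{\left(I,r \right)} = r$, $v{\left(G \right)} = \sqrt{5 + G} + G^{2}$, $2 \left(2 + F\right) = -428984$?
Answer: $\frac{481}{65863} \approx 0.007303$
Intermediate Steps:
$F = -214494$ ($F = -2 + \frac{1}{2} \left(-428984\right) = -2 - 214492 = -214494$)
$v{\left(G \right)} = G^{2} + \sqrt{5 + G}$
$S = -131726$ ($S = 82768 - 214494 = -131726$)
$\frac{q{\left(v{\left(7 \right)},-962 \right)}}{S} = - \frac{962}{-131726} = \left(-962\right) \left(- \frac{1}{131726}\right) = \frac{481}{65863}$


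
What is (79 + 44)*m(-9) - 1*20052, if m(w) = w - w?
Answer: -20052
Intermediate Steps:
m(w) = 0
(79 + 44)*m(-9) - 1*20052 = (79 + 44)*0 - 1*20052 = 123*0 - 20052 = 0 - 20052 = -20052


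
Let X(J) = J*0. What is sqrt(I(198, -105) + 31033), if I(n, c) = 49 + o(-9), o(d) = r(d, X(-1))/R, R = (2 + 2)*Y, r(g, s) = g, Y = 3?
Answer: 5*sqrt(4973)/2 ≈ 176.30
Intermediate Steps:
X(J) = 0
R = 12 (R = (2 + 2)*3 = 4*3 = 12)
o(d) = d/12
I(n, c) = 193/4 (I(n, c) = 49 + (1/12)*(-9) = 49 - 3/4 = 193/4)
sqrt(I(198, -105) + 31033) = sqrt(193/4 + 31033) = sqrt(124325/4) = 5*sqrt(4973)/2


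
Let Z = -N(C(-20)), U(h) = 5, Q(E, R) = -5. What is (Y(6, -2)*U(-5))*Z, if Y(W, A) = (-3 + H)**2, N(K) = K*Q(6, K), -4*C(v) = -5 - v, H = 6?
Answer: -3375/4 ≈ -843.75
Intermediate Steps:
C(v) = 5/4 + v/4 (C(v) = -(-5 - v)/4 = 5/4 + v/4)
N(K) = -5*K (N(K) = K*(-5) = -5*K)
Y(W, A) = 9 (Y(W, A) = (-3 + 6)**2 = 3**2 = 9)
Z = -75/4 (Z = -(-5)*(5/4 + (1/4)*(-20)) = -(-5)*(5/4 - 5) = -(-5)*(-15)/4 = -1*75/4 = -75/4 ≈ -18.750)
(Y(6, -2)*U(-5))*Z = (9*5)*(-75/4) = 45*(-75/4) = -3375/4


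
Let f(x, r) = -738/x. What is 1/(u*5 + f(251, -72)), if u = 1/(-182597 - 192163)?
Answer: -18812952/55314827 ≈ -0.34011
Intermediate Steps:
u = -1/374760 (u = 1/(-374760) = -1/374760 ≈ -2.6684e-6)
1/(u*5 + f(251, -72)) = 1/(-1/374760*5 - 738/251) = 1/(-1/74952 - 738*1/251) = 1/(-1/74952 - 738/251) = 1/(-55314827/18812952) = -18812952/55314827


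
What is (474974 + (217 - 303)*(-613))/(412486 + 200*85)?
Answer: 263846/214743 ≈ 1.2287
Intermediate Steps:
(474974 + (217 - 303)*(-613))/(412486 + 200*85) = (474974 - 86*(-613))/(412486 + 17000) = (474974 + 52718)/429486 = 527692*(1/429486) = 263846/214743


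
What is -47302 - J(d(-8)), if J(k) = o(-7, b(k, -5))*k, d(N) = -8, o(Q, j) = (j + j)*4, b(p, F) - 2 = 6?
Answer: -46790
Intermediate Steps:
b(p, F) = 8 (b(p, F) = 2 + 6 = 8)
o(Q, j) = 8*j (o(Q, j) = (2*j)*4 = 8*j)
J(k) = 64*k (J(k) = (8*8)*k = 64*k)
-47302 - J(d(-8)) = -47302 - 64*(-8) = -47302 - 1*(-512) = -47302 + 512 = -46790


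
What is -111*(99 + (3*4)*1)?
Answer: -12321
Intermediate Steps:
-111*(99 + (3*4)*1) = -111*(99 + 12*1) = -111*(99 + 12) = -111*111 = -12321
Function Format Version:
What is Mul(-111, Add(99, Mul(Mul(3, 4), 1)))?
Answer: -12321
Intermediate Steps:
Mul(-111, Add(99, Mul(Mul(3, 4), 1))) = Mul(-111, Add(99, Mul(12, 1))) = Mul(-111, Add(99, 12)) = Mul(-111, 111) = -12321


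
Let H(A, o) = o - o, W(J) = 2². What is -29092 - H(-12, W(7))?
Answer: -29092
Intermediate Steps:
W(J) = 4
H(A, o) = 0
-29092 - H(-12, W(7)) = -29092 - 1*0 = -29092 + 0 = -29092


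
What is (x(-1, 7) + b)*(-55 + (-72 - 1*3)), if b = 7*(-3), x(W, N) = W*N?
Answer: 3640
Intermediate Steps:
x(W, N) = N*W
b = -21
(x(-1, 7) + b)*(-55 + (-72 - 1*3)) = (7*(-1) - 21)*(-55 + (-72 - 1*3)) = (-7 - 21)*(-55 + (-72 - 3)) = -28*(-55 - 75) = -28*(-130) = 3640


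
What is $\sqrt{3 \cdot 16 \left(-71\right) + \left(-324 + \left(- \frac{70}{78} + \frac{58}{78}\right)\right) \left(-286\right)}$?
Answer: $10 \sqrt{893} \approx 298.83$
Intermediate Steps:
$\sqrt{3 \cdot 16 \left(-71\right) + \left(-324 + \left(- \frac{70}{78} + \frac{58}{78}\right)\right) \left(-286\right)} = \sqrt{48 \left(-71\right) + \left(-324 + \left(\left(-70\right) \frac{1}{78} + 58 \cdot \frac{1}{78}\right)\right) \left(-286\right)} = \sqrt{-3408 + \left(-324 + \left(- \frac{35}{39} + \frac{29}{39}\right)\right) \left(-286\right)} = \sqrt{-3408 + \left(-324 - \frac{2}{13}\right) \left(-286\right)} = \sqrt{-3408 - -92708} = \sqrt{-3408 + 92708} = \sqrt{89300} = 10 \sqrt{893}$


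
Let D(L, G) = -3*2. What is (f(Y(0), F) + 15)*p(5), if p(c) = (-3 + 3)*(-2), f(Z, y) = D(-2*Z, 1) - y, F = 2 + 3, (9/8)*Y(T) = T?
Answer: 0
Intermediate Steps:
D(L, G) = -6
Y(T) = 8*T/9
F = 5
f(Z, y) = -6 - y
p(c) = 0 (p(c) = 0*(-2) = 0)
(f(Y(0), F) + 15)*p(5) = ((-6 - 1*5) + 15)*0 = ((-6 - 5) + 15)*0 = (-11 + 15)*0 = 4*0 = 0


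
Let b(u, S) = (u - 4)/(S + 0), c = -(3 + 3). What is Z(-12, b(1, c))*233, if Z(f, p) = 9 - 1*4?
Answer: 1165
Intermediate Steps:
c = -6 (c = -1*6 = -6)
b(u, S) = (-4 + u)/S
Z(f, p) = 5 (Z(f, p) = 9 - 4 = 5)
Z(-12, b(1, c))*233 = 5*233 = 1165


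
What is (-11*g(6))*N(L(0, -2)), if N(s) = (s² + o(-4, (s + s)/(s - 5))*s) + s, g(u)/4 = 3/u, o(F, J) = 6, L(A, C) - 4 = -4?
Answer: 0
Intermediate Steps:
L(A, C) = 0 (L(A, C) = 4 - 4 = 0)
g(u) = 12/u (g(u) = 4*(3/u) = 12/u)
N(s) = s² + 7*s (N(s) = (s² + 6*s) + s = s² + 7*s)
(-11*g(6))*N(L(0, -2)) = (-132/6)*(0*(7 + 0)) = (-132/6)*(0*7) = -11*2*0 = -22*0 = 0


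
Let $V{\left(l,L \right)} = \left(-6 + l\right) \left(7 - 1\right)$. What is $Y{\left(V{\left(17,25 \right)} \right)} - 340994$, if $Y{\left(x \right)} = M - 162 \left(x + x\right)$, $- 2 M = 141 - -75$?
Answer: $-362486$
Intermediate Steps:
$M = -108$ ($M = - \frac{141 - -75}{2} = - \frac{141 + 75}{2} = \left(- \frac{1}{2}\right) 216 = -108$)
$V{\left(l,L \right)} = -36 + 6 l$ ($V{\left(l,L \right)} = \left(-6 + l\right) 6 = -36 + 6 l$)
$Y{\left(x \right)} = -108 - 324 x$ ($Y{\left(x \right)} = -108 - 162 \left(x + x\right) = -108 - 162 \cdot 2 x = -108 - 324 x$)
$Y{\left(V{\left(17,25 \right)} \right)} - 340994 = \left(-108 - 324 \left(-36 + 6 \cdot 17\right)\right) - 340994 = \left(-108 - 324 \left(-36 + 102\right)\right) - 340994 = \left(-108 - 21384\right) - 340994 = -21492 - 340994 = -362486$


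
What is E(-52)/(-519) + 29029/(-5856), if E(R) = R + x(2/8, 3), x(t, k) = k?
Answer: -1642123/337696 ≈ -4.8627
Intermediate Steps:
E(R) = 3 + R (E(R) = R + 3 = 3 + R)
E(-52)/(-519) + 29029/(-5856) = (3 - 52)/(-519) + 29029/(-5856) = -49*(-1/519) + 29029*(-1/5856) = 49/519 - 29029/5856 = -1642123/337696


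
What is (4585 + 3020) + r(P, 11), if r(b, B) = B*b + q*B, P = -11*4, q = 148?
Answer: 8749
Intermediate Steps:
P = -44
r(b, B) = 148*B + B*b (r(b, B) = B*b + 148*B = 148*B + B*b)
(4585 + 3020) + r(P, 11) = (4585 + 3020) + 11*(148 - 44) = 7605 + 11*104 = 7605 + 1144 = 8749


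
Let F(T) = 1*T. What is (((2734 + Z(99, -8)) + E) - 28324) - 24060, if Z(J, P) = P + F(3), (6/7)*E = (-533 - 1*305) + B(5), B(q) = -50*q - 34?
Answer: -50964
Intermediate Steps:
F(T) = T
B(q) = -34 - 50*q
E = -1309 (E = 7*((-533 - 1*305) + (-34 - 50*5))/6 = 7*((-533 - 305) + (-34 - 250))/6 = 7*(-838 - 284)/6 = (7/6)*(-1122) = -1309)
Z(J, P) = 3 + P (Z(J, P) = P + 3 = 3 + P)
(((2734 + Z(99, -8)) + E) - 28324) - 24060 = (((2734 + (3 - 8)) - 1309) - 28324) - 24060 = (((2734 - 5) - 1309) - 28324) - 24060 = ((2729 - 1309) - 28324) - 24060 = (1420 - 28324) - 24060 = -26904 - 24060 = -50964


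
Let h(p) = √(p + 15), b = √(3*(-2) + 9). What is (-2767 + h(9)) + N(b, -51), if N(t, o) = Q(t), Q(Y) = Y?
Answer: -2767 + √3 + 2*√6 ≈ -2760.4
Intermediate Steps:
b = √3 (b = √(-6 + 9) = √3 ≈ 1.7320)
N(t, o) = t
h(p) = √(15 + p)
(-2767 + h(9)) + N(b, -51) = (-2767 + √(15 + 9)) + √3 = (-2767 + √24) + √3 = (-2767 + 2*√6) + √3 = -2767 + √3 + 2*√6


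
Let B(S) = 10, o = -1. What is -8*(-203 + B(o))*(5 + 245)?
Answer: 386000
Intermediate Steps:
-8*(-203 + B(o))*(5 + 245) = -8*(-203 + 10)*(5 + 245) = -(-1544)*250 = -8*(-48250) = 386000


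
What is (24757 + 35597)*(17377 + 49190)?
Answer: 4017584718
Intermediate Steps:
(24757 + 35597)*(17377 + 49190) = 60354*66567 = 4017584718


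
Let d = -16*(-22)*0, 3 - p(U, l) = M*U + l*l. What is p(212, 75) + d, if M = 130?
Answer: -33182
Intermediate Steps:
p(U, l) = 3 - l² - 130*U (p(U, l) = 3 - (130*U + l*l) = 3 - (130*U + l²) = 3 - (l² + 130*U) = 3 + (-l² - 130*U) = 3 - l² - 130*U)
d = 0 (d = 352*0 = 0)
p(212, 75) + d = (3 - 1*75² - 130*212) + 0 = (3 - 1*5625 - 27560) + 0 = (3 - 5625 - 27560) + 0 = -33182 + 0 = -33182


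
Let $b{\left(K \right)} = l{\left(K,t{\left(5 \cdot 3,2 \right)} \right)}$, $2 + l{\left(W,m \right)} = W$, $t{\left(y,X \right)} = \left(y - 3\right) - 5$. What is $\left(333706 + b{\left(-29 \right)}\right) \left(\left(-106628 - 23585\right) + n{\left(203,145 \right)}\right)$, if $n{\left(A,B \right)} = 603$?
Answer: $-43247616750$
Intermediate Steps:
$t{\left(y,X \right)} = -8 + y$ ($t{\left(y,X \right)} = \left(-3 + y\right) - 5 = -8 + y$)
$l{\left(W,m \right)} = -2 + W$
$b{\left(K \right)} = -2 + K$
$\left(333706 + b{\left(-29 \right)}\right) \left(\left(-106628 - 23585\right) + n{\left(203,145 \right)}\right) = \left(333706 - 31\right) \left(\left(-106628 - 23585\right) + 603\right) = 333675 \left(-130213 + 603\right) = 333675 \left(-129610\right) = -43247616750$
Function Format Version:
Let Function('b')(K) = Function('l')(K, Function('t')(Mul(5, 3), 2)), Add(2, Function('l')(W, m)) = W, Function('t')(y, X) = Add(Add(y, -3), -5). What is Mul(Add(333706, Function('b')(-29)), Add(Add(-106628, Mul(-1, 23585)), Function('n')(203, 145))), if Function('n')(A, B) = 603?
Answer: -43247616750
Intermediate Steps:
Function('t')(y, X) = Add(-8, y) (Function('t')(y, X) = Add(Add(-3, y), -5) = Add(-8, y))
Function('l')(W, m) = Add(-2, W)
Function('b')(K) = Add(-2, K)
Mul(Add(333706, Function('b')(-29)), Add(Add(-106628, Mul(-1, 23585)), Function('n')(203, 145))) = Mul(Add(333706, Add(-2, -29)), Add(Add(-106628, Mul(-1, 23585)), 603)) = Mul(Add(333706, -31), Add(Add(-106628, -23585), 603)) = Mul(333675, Add(-130213, 603)) = Mul(333675, -129610) = -43247616750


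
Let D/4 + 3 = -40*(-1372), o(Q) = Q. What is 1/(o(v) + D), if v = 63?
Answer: 1/219571 ≈ 4.5543e-6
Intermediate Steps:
D = 219508 (D = -12 + 4*(-40*(-1372)) = -12 + 4*54880 = -12 + 219520 = 219508)
1/(o(v) + D) = 1/(63 + 219508) = 1/219571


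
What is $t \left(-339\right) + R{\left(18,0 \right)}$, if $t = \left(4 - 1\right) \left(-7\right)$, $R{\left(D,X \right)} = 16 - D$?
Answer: $7117$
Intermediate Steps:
$t = -21$ ($t = 3 \left(-7\right) = -21$)
$t \left(-339\right) + R{\left(18,0 \right)} = \left(-21\right) \left(-339\right) + \left(16 - 18\right) = 7119 + \left(16 - 18\right) = 7119 - 2 = 7117$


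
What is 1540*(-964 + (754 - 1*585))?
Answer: -1224300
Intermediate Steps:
1540*(-964 + (754 - 1*585)) = 1540*(-964 + (754 - 585)) = 1540*(-964 + 169) = 1540*(-795) = -1224300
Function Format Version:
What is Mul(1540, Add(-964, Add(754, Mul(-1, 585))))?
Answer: -1224300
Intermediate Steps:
Mul(1540, Add(-964, Add(754, Mul(-1, 585)))) = Mul(1540, Add(-964, Add(754, -585))) = Mul(1540, Add(-964, 169)) = Mul(1540, -795) = -1224300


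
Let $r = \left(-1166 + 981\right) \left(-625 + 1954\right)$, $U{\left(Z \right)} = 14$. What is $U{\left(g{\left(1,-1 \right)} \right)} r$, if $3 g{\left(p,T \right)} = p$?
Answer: $-3442110$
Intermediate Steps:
$g{\left(p,T \right)} = \frac{p}{3}$
$r = -245865$ ($r = \left(-185\right) 1329 = -245865$)
$U{\left(g{\left(1,-1 \right)} \right)} r = 14 \left(-245865\right) = -3442110$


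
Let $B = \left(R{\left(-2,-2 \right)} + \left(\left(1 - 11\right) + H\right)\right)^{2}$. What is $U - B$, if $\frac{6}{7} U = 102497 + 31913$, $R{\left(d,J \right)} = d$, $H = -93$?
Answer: $\frac{437360}{3} \approx 1.4579 \cdot 10^{5}$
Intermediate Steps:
$U = \frac{470435}{3}$ ($U = \frac{7 \left(102497 + 31913\right)}{6} = \frac{7}{6} \cdot 134410 = \frac{470435}{3} \approx 1.5681 \cdot 10^{5}$)
$B = 11025$ ($B = \left(-2 + \left(\left(1 - 11\right) - 93\right)\right)^{2} = \left(-2 - 103\right)^{2} = \left(-105\right)^{2} = 11025$)
$U - B = \frac{470435}{3} - 11025 = \frac{437360}{3}$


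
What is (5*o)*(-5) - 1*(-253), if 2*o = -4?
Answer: 303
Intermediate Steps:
o = -2 (o = (½)*(-4) = -2)
(5*o)*(-5) - 1*(-253) = (5*(-2))*(-5) - 1*(-253) = -10*(-5) + 253 = 50 + 253 = 303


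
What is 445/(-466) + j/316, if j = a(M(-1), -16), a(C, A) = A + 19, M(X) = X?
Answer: -69611/73628 ≈ -0.94544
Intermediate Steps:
a(C, A) = 19 + A
j = 3 (j = 19 - 16 = 3)
445/(-466) + j/316 = 445/(-466) + 3/316 = 445*(-1/466) + 3*(1/316) = -445/466 + 3/316 = -69611/73628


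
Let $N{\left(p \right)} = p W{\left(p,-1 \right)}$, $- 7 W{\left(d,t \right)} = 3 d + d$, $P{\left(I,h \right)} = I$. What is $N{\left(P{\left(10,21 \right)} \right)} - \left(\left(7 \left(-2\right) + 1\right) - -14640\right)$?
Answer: $- \frac{102789}{7} \approx -14684.0$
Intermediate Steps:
$W{\left(d,t \right)} = - \frac{4 d}{7}$ ($W{\left(d,t \right)} = - \frac{3 d + d}{7} = - \frac{4 d}{7}$)
$N{\left(p \right)} = - \frac{4 p^{2}}{7}$ ($N{\left(p \right)} = p \left(- \frac{4 p}{7}\right) = - \frac{4 p^{2}}{7}$)
$N{\left(P{\left(10,21 \right)} \right)} - \left(\left(7 \left(-2\right) + 1\right) - -14640\right) = - \frac{4 \cdot 10^{2}}{7} - \left(\left(7 \left(-2\right) + 1\right) - -14640\right) = \left(- \frac{4}{7}\right) 100 - \left(\left(-14 + 1\right) + 14640\right) = - \frac{400}{7} - \left(-13 + 14640\right) = - \frac{400}{7} - 14627 = - \frac{102789}{7}$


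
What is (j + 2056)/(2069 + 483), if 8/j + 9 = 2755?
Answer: 705723/875974 ≈ 0.80564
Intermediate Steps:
j = 4/1373 (j = 8/(-9 + 2755) = 8/2746 = 8*(1/2746) = 4/1373 ≈ 0.0029133)
(j + 2056)/(2069 + 483) = (4/1373 + 2056)/(2069 + 483) = (2822892/1373)/2552 = (2822892/1373)*(1/2552) = 705723/875974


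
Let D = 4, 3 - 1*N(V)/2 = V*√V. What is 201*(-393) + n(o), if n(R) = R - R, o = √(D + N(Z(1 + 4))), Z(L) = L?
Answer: -78993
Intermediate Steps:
N(V) = 6 - 2*V^(3/2) (N(V) = 6 - 2*V*√V = 6 - 2*V^(3/2))
o = √(10 - 10*√5) (o = √(4 + (6 - 2*(1 + 4)^(3/2))) = √(4 + (6 - 10*√5)) = √(10 - 10*√5) ≈ 3.5158*I)
n(R) = 0
201*(-393) + n(o) = 201*(-393) + 0 = -78993 + 0 = -78993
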